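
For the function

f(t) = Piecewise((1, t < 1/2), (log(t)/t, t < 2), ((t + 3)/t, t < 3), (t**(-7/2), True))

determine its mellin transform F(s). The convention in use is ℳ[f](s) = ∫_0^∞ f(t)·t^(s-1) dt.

back out the shared t-power: t on [0, 1/2); log(t) on [1/2, 2); t + 3 on [2, 3); …
decompose at 1/2, 2, 3; ℳ[f](s) sums the 4 pieces' integrals
[0, 1/2) adds the kernel integral of 1
∫ over [1/2, 2) of log(t)/t·t^(s-1) joins the sum
segment 2 to 3 holds (t + 3)/t; add its integral
segment [3, ∞) carries t**(-7/2); integrate it

2**(1 - s)*(54*2**(2*s - 2)*s*(s - 1)*(2*s - 7)*log(2) - 54*2**(2*s - 2)*s*(2*s - 7) - 270*2**(2*s - 2)*(s - 1)**2*(2*s - 7) - 162*2**(2*s - 2)*(s - 1)*(2*s - 7) - 4*sqrt(3)*6**(s - 1)*s*(s - 1)**2 + 324*6**(s - 1)*(s - 1)**2*(2*s - 7) + 162*6**(s - 1)*(s - 1)*(2*s - 7) + 54*s*(s - 1)*(2*s - 7)*log(2) + 54*s*(2*s - 7) + 27*(s - 1)**2*(2*s - 7))/(54*s*(s - 1)**2*(2*s - 7))
  0 < Re(s) < 7/2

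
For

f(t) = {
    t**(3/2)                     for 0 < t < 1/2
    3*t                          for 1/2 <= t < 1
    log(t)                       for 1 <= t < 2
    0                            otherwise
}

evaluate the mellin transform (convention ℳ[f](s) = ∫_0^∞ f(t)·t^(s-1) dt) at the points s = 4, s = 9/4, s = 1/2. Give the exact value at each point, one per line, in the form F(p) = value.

F(4) = -57/160 + sqrt(2)/352 + 4*log(2)
F(9/4) = -1253*2**(1/4)/1620 - 3*2**(3/4)/52 + 1180/1053 + 16*2**(1/4)*log(2)/9
F(1/2) = sqrt(2)*(-72 + 32*log(2) + 49*sqrt(2))/16

along the cuts 1/2, 1, ℳ[f](s) splits into 3 integrals
for t in [0, 1/2): the term is ∫ t**(3/2)·t^(s-1)
∫ over [1/2, 1) of 3*t·t^(s-1) joins the sum
on [1, 2): add ∫ log(t)·t^(s-1) dt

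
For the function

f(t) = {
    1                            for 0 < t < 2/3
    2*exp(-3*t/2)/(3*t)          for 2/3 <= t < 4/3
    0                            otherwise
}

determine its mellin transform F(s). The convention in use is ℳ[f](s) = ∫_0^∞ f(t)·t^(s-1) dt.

undo the common scale on t: 1 on [0, 1); exp(-t)/t on [1, 2)
reversing the shared t-power: t on [0, 1); exp(-t) on [1, 2)
breakpoints 2/3: one integral from each of the 2 segments
∫ 1·t^(s-1) over [0, 2/3)
on [2/3, 4/3) integrate f = 2*exp(-3*t/2)/(3*t) against the kernel

(2/3)**s*(s*uppergamma(s - 1, 1) - s*uppergamma(s - 1, 2) + 1)/s
  Re(s) > 0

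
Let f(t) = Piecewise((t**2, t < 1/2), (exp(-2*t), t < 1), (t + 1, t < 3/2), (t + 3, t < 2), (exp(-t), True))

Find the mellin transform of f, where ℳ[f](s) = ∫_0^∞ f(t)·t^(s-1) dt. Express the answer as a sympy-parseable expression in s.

treat the 5 regions marked off by 1/2, 1, 3/2, 2 separately and sum
over [0, 1/2), the kernel integral of t**2 enters the sum
segment 1/2 to 1 holds exp(-2*t); add its integral
for t in [1, 3/2): the term is ∫ (t + 1)·t^(s-1)
on [3/2, 2): add ∫ (t + 3)·t^(s-1) dt
segment 2 to ∞ holds exp(-t); add its integral

(20*2**(2*s)*s*(s + 2) + 12*2**(2*s)*(s + 2) + 4*2**s*s*(s + 1)*(s + 2)*uppergamma(s, 2) - 8*2**s*s*(s + 2) - 4*2**s*(s + 2) - 8*3**s*s*(s + 2) - 8*3**s*(s + 2) + 4*s*(s + 1)*(s + 2)*uppergamma(s, 1) - 4*s*(s + 1)*(s + 2)*uppergamma(s, 2) + s*(s + 1))/(4*2**s*s*(s + 1)*(s + 2))
  Re(s) > -2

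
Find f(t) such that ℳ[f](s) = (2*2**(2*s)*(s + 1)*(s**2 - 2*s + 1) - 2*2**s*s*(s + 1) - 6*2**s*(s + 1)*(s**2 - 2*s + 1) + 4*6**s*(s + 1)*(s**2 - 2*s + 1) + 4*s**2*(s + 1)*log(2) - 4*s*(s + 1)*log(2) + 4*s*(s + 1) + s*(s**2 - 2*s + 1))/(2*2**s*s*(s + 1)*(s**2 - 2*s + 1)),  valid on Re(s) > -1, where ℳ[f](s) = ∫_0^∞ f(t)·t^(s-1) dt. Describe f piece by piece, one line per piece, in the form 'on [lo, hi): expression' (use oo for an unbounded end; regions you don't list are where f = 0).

linearity at 1/2, 1, 2 turns ℳ[f](s) into 4 summed integrals
segment [0, 1/2) carries t; integrate it
∫ over [1/2, 1) of log(t)/t·t^(s-1) joins the sum
for t in [1, 2): the term is ∫ 3·t^(s-1)
∫ over [2, 3) of 2·t^(s-1) joins the sum

on [0, 1/2): t
on [1/2, 1): log(t)/t
on [1, 2): 3
on [2, 3): 2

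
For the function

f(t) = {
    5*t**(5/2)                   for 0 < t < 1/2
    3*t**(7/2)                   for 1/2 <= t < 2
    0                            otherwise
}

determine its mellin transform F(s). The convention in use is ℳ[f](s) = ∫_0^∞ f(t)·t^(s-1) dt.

sqrt(2)*(768*2**(2*s)*s + 1920*2**(2*s) + 14*s + 55)/(8*2**s*(4*s**2 + 24*s + 35))
  Re(s) > -5/2

cuts at 1/2: linearity sums the 2 kernel integrals
segment [0, 1/2) carries 5*t**(5/2); integrate it
on [1/2, 2) integrate f = 3*t**(7/2) against the kernel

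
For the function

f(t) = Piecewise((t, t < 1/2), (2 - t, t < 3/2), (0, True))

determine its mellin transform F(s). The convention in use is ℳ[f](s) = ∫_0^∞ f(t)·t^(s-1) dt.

f breaks at 1/2 into 2 integrals to sum
segment [0, 1/2) carries t; integrate it
over [1/2, 3/2), the kernel integral of (2 - t) enters the sum

(3**s*s + 4*3**s - 2*s - 4)/(2*2**s*s*(s + 1))
  Re(s) > -1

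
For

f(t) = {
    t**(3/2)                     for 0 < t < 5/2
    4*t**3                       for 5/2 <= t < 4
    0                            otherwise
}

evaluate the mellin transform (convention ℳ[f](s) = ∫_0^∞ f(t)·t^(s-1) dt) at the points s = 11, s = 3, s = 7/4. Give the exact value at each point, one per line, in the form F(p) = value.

the 2 pieces separated at 5/2 each add one integral
the [0, 5/2) slice contributes ∫ t**(3/2)·t^(s-1) dt
the [5/2, 4) slice contributes ∫ 4*t**3·t^(s-1) dt

F(11) = 9765625*sqrt(10)/4096 + 4391942995479/57344
F(3) = 625*sqrt(10)/144 + 82173/32
F(7/4) = -625*2**(1/4)*5**(3/4)/38 + 125*2**(3/4)*5**(1/4)/52 + 8192*sqrt(2)/19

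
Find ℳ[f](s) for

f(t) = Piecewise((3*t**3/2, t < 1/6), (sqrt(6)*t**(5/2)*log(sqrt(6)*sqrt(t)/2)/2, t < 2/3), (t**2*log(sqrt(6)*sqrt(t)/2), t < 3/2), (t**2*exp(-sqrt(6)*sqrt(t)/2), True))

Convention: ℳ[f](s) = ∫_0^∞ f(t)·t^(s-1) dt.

peel off the shared t-power: 3*t/2 on [0, 1/6); sqrt(6)*sqrt(t)*log(sqrt(6)*sqrt(t)/2)/2 on [1/6, 2/3); log(sqrt(6)*sqrt(t)/2) on [2/3, 3/2); …
remove the common scale on t first: t on [0, 1/4); sqrt(t)*log(sqrt(t)) on [1/4, 1); log(sqrt(t)) on [1, 9/4); …
invert the power substitution to get t**2 on [0, 1/2); t*log(t) on [1/2, 1); log(t) on [1, 3/2); …
along the cuts 1/6, 2/3, 3/2, ℳ[f](s) splits into 4 integrals
for t in [0, 1/6): the term is ∫ 3*t**3/2·t^(s-1)
the [1/6, 2/3) slice contributes ∫ sqrt(6)*t**(5/2)*log(sqrt(6)*sqrt(t)/2)/2·t^(s-1) dt
segment [2/3, 3/2) carries t**2*log(sqrt(6)*sqrt(t)/2); integrate it
∫ t**2*exp(-sqrt(6)*sqrt(t)/2)·t^(s-1) over [3/2, ∞)

2**(-2*s - 4)*(3/2)**(-s - 2)*(16*2**(2*s + 4)*(s + 2)**2*(2*s + 6)*(4*s + 4*(s + 2)**2 + 9)*uppergamma(2*s + 4, 3/2) - 16*2**(2*s + 4)*(s + 2)**2*(2*s + 6) + 4*2**(2*s + 4)*(2*s + 6)*(4*s + 4*(s + 2)**2 + 9) - 8*3**(2*s + 4)*(s + 2)*(2*s + 6)*(4*s + 4*(s + 2)**2 + 9)*log(2) + 8*3**(2*s + 4)*(s + 2)*(2*s + 6)*(4*s + 4*(s + 2)**2 + 9)*log(3) - 4*3**(2*s + 4)*(2*s + 6)*(4*s + 4*(s + 2)**2 + 9) + 16*(s + 2)**3*(2*s + 6)*log(2) + 8*(s + 2)**2*(2*s + 6)*log(2) + 8*(s + 2)**2*(2*s + 6) + 4*(s + 2)**2*(4*s + 4*(s + 2)**2 + 9))/(8*(s + 2)**2*(2*s + 6)*(4*s + 4*(s + 2)**2 + 9))
  Re(s) > -3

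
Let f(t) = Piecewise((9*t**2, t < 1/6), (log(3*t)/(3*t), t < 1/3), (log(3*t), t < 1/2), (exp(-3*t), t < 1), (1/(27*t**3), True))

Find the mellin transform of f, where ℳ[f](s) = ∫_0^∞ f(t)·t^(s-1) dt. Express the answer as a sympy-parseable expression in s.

remove the common scale on t first: t**2 on [0, 1/2); log(t)/t on [1/2, 1); log(t) on [1, 3/2); …
split f at 1/6, 1/3, 1/2, 1: ℳ[f](s) collects 5 kernel integrals
between 0 and 1/6 the integrand is 9*t**2·t^(s-1)
[1/6, 1/3) adds the kernel integral of log(3*t)/(3*t)
on [1/3, 1/2) integrate f = log(3*t) against the kernel
[1/2, 1) adds the kernel integral of exp(-3*t)
[1, ∞) adds the kernel integral of 1/(27*t**3)

(108*2**s*s**2*(s - 3)*(s + 2)*(s**2 - 2*s + 1)*uppergamma(s, 3/2) - 108*2**s*s**2*(s - 3)*(s + 2)*(s**2 - 2*s + 1)*uppergamma(s, 3) - 108*2**s*s**2*(s - 3)*(s + 2) + 108*2**s*(s - 3)*(s + 2)*(s**2 - 2*s + 1) - 108*3**s*s*(s - 3)*(s + 2)*(s**2 - 2*s + 1)*log(2) + 108*3**s*s*(s - 3)*(s + 2)*(s**2 - 2*s + 1)*log(3) - 108*3**s*(s - 3)*(s + 2)*(s**2 - 2*s + 1) - 4*6**s*s**2*(s + 2)*(s**2 - 2*s + 1) + 216*s**3*(s - 3)*(s + 2)*log(2) - 216*s**2*(s - 3)*(s + 2)*log(2) + 216*s**2*(s - 3)*(s + 2) + 27*s**2*(s - 3)*(s**2 - 2*s + 1))/(108*6**s*s**2*(s - 3)*(s + 2)*(s**2 - 2*s + 1))
  -2 < Re(s) < 3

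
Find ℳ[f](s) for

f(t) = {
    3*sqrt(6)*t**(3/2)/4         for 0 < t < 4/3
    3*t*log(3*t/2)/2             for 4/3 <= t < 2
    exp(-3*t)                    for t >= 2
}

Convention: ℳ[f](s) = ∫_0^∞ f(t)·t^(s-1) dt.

invert the common scale on t to get t**(3/2) on [0, 2); t*log(t) on [2, 3); exp(-2*t) on [3, ∞)
summing 3 kernel integrals split by 4/3, 2 yields ℳ[f](s)
segment [0, 4/3) carries 3*sqrt(6)*t**(3/2)/4; integrate it
∫ 3*t*log(3*t/2)/2·t^(s-1) over [4/3, 2)
∫ exp(-3*t)·t^(s-1) over [2, ∞)

(-12**s*s*(2*s + 3)*log(4) - 12**s*(2*s + 3)*log(4) + 12**s*(4*s + 6) + 12**s*sqrt(2)*(4*s**2 + 8*s + 4) + 3*18**s*s*(2*s + 3)*log(3) + 18**s*(-6*s - 9) + 3*18**s*(2*s + 3)*log(3) + 3**s*(2*s + 3)*(s**2 + 2*s + 1)*uppergamma(s, 6))/(9**s*(2*s + 3)*(s**2 + 2*s + 1))
  Re(s) > -3/2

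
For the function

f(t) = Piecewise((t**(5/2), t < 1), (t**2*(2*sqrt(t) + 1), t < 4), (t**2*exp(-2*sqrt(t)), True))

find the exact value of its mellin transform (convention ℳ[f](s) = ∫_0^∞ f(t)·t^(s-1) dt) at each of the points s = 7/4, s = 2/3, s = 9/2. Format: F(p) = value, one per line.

F(7/4) = (sqrt(2)*(34459425*sqrt(pi)*exp(4)*erfc(2) + 3064968420)/4177920 + (-2097152 + 645922816*sqrt(2))*exp(4)/4177920)*exp(-4)
F(2/3) = -105/152 + 2**(2/3)*uppergamma(16/3, 4)/32 + 996*2**(1/3)/19
F(9/2) = 77235/13 + 25532659*exp(-4)/4

invert the shared t-power to get sqrt(t) on [0, 1); 2*sqrt(t) + 1 on [1, 4); exp(-2*sqrt(t)) on [4, ∞)
peel off the power substitution: t on [0, 1); 2*t + 1 on [1, 2); exp(-2*t) on [2, ∞)
split f at 1, 4: ℳ[f](s) collects 3 kernel integrals
∫ over [0, 1) of t**(5/2)·t^(s-1) joins the sum
piece [1, 4): integrate t**2*(2*sqrt(t) + 1) against the kernel
∫ over [4, ∞) of t**2*exp(-2*sqrt(t))·t^(s-1) joins the sum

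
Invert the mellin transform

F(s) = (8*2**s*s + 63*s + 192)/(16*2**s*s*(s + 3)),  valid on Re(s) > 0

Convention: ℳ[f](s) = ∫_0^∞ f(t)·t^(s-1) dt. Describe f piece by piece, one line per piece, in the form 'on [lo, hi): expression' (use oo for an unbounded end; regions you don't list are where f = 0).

on [0, 1/2): 4
on [1/2, 1): t**3/2

treat the 2 regions marked off by 1/2 separately and sum
over [0, 1/2), the kernel integral of 4 enters the sum
on [1/2, 1): add ∫ t**3/2·t^(s-1) dt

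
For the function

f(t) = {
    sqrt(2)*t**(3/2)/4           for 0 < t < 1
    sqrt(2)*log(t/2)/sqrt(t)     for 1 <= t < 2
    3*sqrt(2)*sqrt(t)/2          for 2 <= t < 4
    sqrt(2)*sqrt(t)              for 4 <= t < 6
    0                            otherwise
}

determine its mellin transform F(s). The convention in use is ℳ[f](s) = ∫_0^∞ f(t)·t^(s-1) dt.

sqrt(2)*(-3*2**(s + 3/2)*(2*s + 3)*(8*s - (2*s + 1)**2) + 2**(s + 5/2)*(2*s + 1)*(2*s + 3) + 2**(2*s + 2)*(2*s + 3)*(8*s - (2*s + 1)**2) + 4*6**(s + 1/2)*(2*s + 3)*(8*s - (2*s + 1)**2) - 4*(2*s + 1)**2*(2*s + 3)*log(2) - 8*(2*s + 1)*(2*s + 3) + 8*(2*s + 1)*(2*s + 3)*log(2) + (2*s + 1)*(8*s - (2*s + 1)**2))/(2*(2*s + 1)*(2*s + 3)*(8*s - (2*s + 1)**2))
  Re(s) > -3/2

remove the common scale on t first: t**(3/2) on [0, 1/2); log(t)/sqrt(t) on [1/2, 1); 3*sqrt(t) on [1, 2); …
strip the shared t-power: t on [0, 1/2); log(t)/t on [1/2, 1); 3 on [1, 2); …
linearity at 1, 2, 4 turns ℳ[f](s) into 4 summed integrals
over [0, 1), the kernel integral of sqrt(2)*t**(3/2)/4 enters the sum
between 1 and 2 the integrand is sqrt(2)*log(t/2)/sqrt(t)·t^(s-1)
segment 2 to 4 holds 3*sqrt(2)*sqrt(t)/2; add its integral
the [4, 6) slice contributes ∫ sqrt(2)*sqrt(t)·t^(s-1) dt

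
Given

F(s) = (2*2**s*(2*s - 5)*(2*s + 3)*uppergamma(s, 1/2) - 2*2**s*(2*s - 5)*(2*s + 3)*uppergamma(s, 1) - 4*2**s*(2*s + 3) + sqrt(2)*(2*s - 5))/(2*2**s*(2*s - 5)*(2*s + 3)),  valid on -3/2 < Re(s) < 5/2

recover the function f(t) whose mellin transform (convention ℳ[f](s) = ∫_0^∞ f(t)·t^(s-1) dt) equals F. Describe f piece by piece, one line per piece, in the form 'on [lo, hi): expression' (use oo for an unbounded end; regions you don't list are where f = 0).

the 3 pieces separated at 1/2, 1 each add one integral
[0, 1/2) adds the kernel integral of t**(3/2)
between 1/2 and 1 the integrand is exp(-t)·t^(s-1)
on [1, ∞) integrate f = t**(-5/2) against the kernel

on [0, 1/2): t**(3/2)
on [1/2, 1): exp(-t)
on [1, oo): t**(-5/2)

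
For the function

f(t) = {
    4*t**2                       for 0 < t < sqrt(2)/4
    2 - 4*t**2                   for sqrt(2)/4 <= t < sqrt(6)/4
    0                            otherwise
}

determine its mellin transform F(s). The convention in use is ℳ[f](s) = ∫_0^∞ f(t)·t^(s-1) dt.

(sqrt(2)/4)**s*(3**(s/2)*s/2 + 4*3**(s/2) - s - 4)/(s*(s + 2))
  Re(s) > -2

undo the common scale on t: t**2 on [0, sqrt(2)/2); 2 - t**2 on [sqrt(2)/2, sqrt(6)/2)
strip the power substitution: t on [0, 1/2); 2 - t on [1/2, 3/2)
treat the 2 regions marked off by sqrt(2)/4 separately and sum
[0, sqrt(2)/4) adds the kernel integral of 4*t**2
over [sqrt(2)/4, sqrt(6)/4), the kernel integral of (2 - 4*t**2) enters the sum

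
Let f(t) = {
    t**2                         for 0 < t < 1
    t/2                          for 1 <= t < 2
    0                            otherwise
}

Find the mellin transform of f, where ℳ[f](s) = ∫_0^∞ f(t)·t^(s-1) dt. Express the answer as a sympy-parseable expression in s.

invert the shared t-power to get t on [0, 1); 1/2 on [1, 2)
integrate the 2 segments split at 1, then add the results
between 0 and 1 the integrand is t**2·t^(s-1)
the [1, 2) slice contributes ∫ t/2·t^(s-1) dt

(2**(s + 1)*(s + 2) + s)/(2*(s + 1)*(s + 2))
  Re(s) > -2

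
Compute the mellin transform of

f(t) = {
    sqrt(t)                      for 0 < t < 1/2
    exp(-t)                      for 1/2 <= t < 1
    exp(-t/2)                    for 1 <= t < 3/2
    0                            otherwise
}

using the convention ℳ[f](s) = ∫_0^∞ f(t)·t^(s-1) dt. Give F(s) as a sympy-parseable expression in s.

summing 3 kernel integrals split by 1/2, 1 yields ℳ[f](s)
piece [0, 1/2): integrate sqrt(t) against the kernel
the [1/2, 1) slice contributes ∫ exp(-t)·t^(s-1) dt
for t in [1, 3/2): the term is ∫ exp(-t/2)·t^(s-1)

(2**s*(2*s + 1)*uppergamma(s, 1/2) - 2**s*(2*s + 1)*uppergamma(s, 1) + 4**s*(2*s + 1)*uppergamma(s, 1/2) - 4**s*(2*s + 1)*uppergamma(s, 3/4) + sqrt(2))/(2**s*(2*s + 1))
  Re(s) > -1/2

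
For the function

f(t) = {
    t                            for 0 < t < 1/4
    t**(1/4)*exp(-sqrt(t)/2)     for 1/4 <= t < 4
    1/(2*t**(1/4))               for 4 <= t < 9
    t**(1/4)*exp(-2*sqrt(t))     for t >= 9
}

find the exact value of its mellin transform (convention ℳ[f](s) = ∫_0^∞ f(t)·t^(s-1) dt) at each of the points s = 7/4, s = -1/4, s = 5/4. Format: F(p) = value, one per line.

strip the power substitution: t**2 on [0, 1/2); sqrt(t)*exp(-t/2) on [1/2, 2); 1/(2*sqrt(t)) on [2, 3); …
remove the shared t-power first: t**(3/2) on [0, 1/2); exp(-t/2) on [1/2, 2); 1/(2*t) on [2, 3); …
cuts at 1/4, 4, 9: linearity sums the 4 kernel integrals
segment 0 to 1/4 holds t; add its integral
[1/4, 4) adds the kernel integral of t**(1/4)*exp(-sqrt(t)/2)
for t in [4, 9): the term is ∫ 1/(2*t**(1/4))·t^(s-1)
piece [9, ∞): integrate t**(1/4)*exp(-2*sqrt(t)) against the kernel

F(7/4) = -512*exp(-1) + sqrt(2)/176 + 183*exp(-6)/4 + 19/3 + 493*exp(-1/4)/2
F(-1/4) = 2*Ei(-1) - 2*Ei(-6) + 1/6 + sqrt(2)/3 - 2*Ei(-1/4)
F(5/4) = -80*exp(-1) + sqrt(2)/72 + 25*exp(-6)/2 + 5/2 + 41*exp(-1/4)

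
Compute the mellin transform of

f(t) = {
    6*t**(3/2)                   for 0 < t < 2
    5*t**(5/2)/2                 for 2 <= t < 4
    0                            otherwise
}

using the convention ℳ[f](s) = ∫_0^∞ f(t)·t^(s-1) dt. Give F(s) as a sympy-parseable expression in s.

along the cuts 2, ℳ[f](s) splits into 2 integrals
on [0, 2) integrate f = 6*t**(3/2) against the kernel
for t in [2, 4): the term is ∫ 5*t**(5/2)/2·t^(s-1)

4*2**s*(80*2**s*s + 120*2**s + 2*sqrt(2)*s + 15*sqrt(2))/(4*s**2 + 16*s + 15)
  Re(s) > -3/2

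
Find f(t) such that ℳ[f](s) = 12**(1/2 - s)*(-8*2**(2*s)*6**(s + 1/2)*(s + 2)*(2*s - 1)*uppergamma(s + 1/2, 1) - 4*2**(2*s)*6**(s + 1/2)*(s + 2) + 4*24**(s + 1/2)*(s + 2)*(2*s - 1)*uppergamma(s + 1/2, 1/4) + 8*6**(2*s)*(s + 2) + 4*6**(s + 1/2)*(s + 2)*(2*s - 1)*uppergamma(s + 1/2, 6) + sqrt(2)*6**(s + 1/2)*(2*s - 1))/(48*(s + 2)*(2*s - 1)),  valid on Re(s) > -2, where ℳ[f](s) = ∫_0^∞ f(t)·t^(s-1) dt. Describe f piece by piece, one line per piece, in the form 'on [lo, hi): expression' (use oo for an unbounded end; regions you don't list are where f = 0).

invert the shared t-power to get t**(3/2) on [0, 1/2); exp(-t/2) on [1/2, 2); 1/(2*t) on [2, 3); …
decompose at 1/2, 2, 3; ℳ[f](s) sums the 4 pieces' integrals
segment [0, 1/2) carries t**2; integrate it
for t in [1/2, 2): the term is ∫ sqrt(t)*exp(-t/2)·t^(s-1)
piece [2, 3): integrate 1/(2*sqrt(t)) against the kernel
piece [3, ∞): integrate sqrt(t)*exp(-2*t) against the kernel

on [0, 1/2): t**2
on [1/2, 2): sqrt(t)*exp(-t/2)
on [2, 3): 1/(2*sqrt(t))
on [3, oo): sqrt(t)*exp(-2*t)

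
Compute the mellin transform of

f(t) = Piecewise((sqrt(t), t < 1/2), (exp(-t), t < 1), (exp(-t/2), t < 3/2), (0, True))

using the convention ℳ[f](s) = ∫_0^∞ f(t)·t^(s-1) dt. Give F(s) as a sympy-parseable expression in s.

(2**s*(2*s + 1)*uppergamma(s, 1/2) - 2**s*(2*s + 1)*uppergamma(s, 1) + 4**s*(2*s + 1)*uppergamma(s, 1/2) - 4**s*(2*s + 1)*uppergamma(s, 3/4) + sqrt(2))/(2**s*(2*s + 1))
  Re(s) > -1/2

breakpoints 1/2, 1: one integral from each of the 3 segments
on [0, 1/2): add ∫ sqrt(t)·t^(s-1) dt
segment 1/2 to 1 holds exp(-t); add its integral
∫ exp(-t/2)·t^(s-1) over [1, 3/2)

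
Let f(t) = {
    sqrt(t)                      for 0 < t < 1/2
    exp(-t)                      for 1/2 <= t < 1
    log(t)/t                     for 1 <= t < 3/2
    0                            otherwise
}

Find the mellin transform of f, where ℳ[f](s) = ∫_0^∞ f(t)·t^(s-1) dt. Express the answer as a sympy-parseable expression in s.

split f at 1/2, 1: ℳ[f](s) collects 3 kernel integrals
on [0, 1/2) integrate f = sqrt(t) against the kernel
[1/2, 1) adds the kernel integral of exp(-t)
on [1, 3/2) integrate f = log(t)/t against the kernel

(3*2**s*(2*s + 1)*(s**2 - 2*s + 1)*uppergamma(s, 1/2) - 3*2**s*(2*s + 1)*(s**2 - 2*s + 1)*uppergamma(s, 1) + 3*2**s*(2*s + 1) + 3**s*s*(2*s + 1)*(-2*log(2) + 2*log(3)) - 2*3**s*(2*s + 1) + 3**s*(2*s + 1)*(-2*log(3) + 2*log(2)) + 3*sqrt(2)*(s**2 - 2*s + 1))/(3*2**s*(2*s + 1)*(s**2 - 2*s + 1))
  Re(s) > -1/2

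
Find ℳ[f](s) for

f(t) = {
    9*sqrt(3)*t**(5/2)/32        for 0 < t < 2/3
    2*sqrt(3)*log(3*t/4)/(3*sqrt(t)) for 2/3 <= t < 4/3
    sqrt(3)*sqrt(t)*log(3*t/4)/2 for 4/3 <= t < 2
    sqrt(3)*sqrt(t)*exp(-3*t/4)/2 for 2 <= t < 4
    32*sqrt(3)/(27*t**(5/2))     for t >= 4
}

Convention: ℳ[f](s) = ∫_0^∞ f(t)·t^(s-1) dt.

strip the common scale on t: 9*sqrt(6)*t**(5/2)/8 on [0, 1/3); sqrt(6)*log(3*t/2)/(3*sqrt(t)) on [1/3, 2/3); sqrt(6)*sqrt(t)*log(3*t/2)/2 on [2/3, 1); …
undo the common scale on t: t**(5/2) on [0, 1/2); log(t)/sqrt(t) on [1/2, 1); sqrt(t)*log(t) on [1, 3/2); …
the shared t-power comes off first: t**2 on [0, 1/2); log(t)/t on [1/2, 1); log(t) on [1, 3/2); …
the 5 pieces separated at 2/3, 4/3, 2, 4 each add one integral
for t in [0, 2/3): the term is ∫ 9*sqrt(3)*t**(5/2)/32·t^(s-1)
the [2/3, 4/3) slice contributes ∫ 2*sqrt(3)*log(3*t/4)/(3*sqrt(t))·t^(s-1) dt
on [4/3, 2): add ∫ sqrt(3)*sqrt(t)*log(3*t/4)/2·t^(s-1) dt
the [2, 4) slice contributes ∫ sqrt(3)*sqrt(t)*exp(-3*t/4)/2·t^(s-1) dt
between 4 and ∞ the integrand is 32*sqrt(3)/(27*t**(5/2))·t^(s-1)

2**s*2**(-s - 1/2)*(108*2**(s + 1/2)*(-2*s + (s + 1/2)**2)*(s - 5/2)*(s + 1/2)**2*(s + 5/2)*uppergamma(s + 1/2, 3/2) - 108*2**(s + 1/2)*(-2*s + (s + 1/2)**2)*(s - 5/2)*(s + 1/2)**2*(s + 5/2)*uppergamma(s + 1/2, 3) + 108*2**(s + 1/2)*(-2*s + (s + 1/2)**2)*(s - 5/2)*(s + 5/2) - 108*2**(s + 1/2)*(s - 5/2)*(s + 1/2)**2*(s + 5/2) - 108*3**(s + 1/2)*(-2*s + (s + 1/2)**2)*(s - 5/2)*(s + 1/2)*(s + 5/2)*log(2) + 108*3**(s + 1/2)*(-2*s + (s + 1/2)**2)*(s - 5/2)*(s + 1/2)*(s + 5/2)*log(3) - 108*3**(s + 1/2)*(-2*s + (s + 1/2)**2)*(s - 5/2)*(s + 5/2) - 4*6**(s + 1/2)*(-2*s + (s + 1/2)**2)*(s + 1/2)**2*(s + 5/2) + 27*(-2*s + (s + 1/2)**2)*(s - 5/2)*(s + 1/2)**2 + 216*(s - 5/2)*(s + 1/2)**3*(s + 5/2)*log(2) - 216*(s - 5/2)*(s + 1/2)**2*(s + 5/2)*log(2) + 216*(s - 5/2)*(s + 1/2)**2*(s + 5/2))/(108*(3/2)**s*(-2*s + (s + 1/2)**2)*(s - 5/2)*(s + 1/2)**2*(s + 5/2))
  -5/2 < Re(s) < 5/2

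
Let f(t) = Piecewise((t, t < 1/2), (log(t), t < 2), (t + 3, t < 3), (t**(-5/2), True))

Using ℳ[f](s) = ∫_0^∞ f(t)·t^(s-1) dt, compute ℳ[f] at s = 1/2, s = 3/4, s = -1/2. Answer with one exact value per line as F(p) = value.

summing 4 kernel integrals split by 1/2, 2, 3 yields ℳ[f](s)
on [0, 1/2) integrate f = t against the kernel
the [1/2, 2) slice contributes ∫ log(t)·t^(s-1) dt
∫ over [2, 3) of (t + 3)·t^(s-1) joins the sum
over [3, ∞), the kernel integral of t**(-5/2) enters the sum

F(1/2) = sqrt(2)*(-330 + sqrt(2) + 108*log(2) + 144*sqrt(6))/36
F(3/4) = 2**(1/4)*(-436*sqrt(2) + 2*2**(3/4)*3**(1/4) + 65 + log(2**(42 + 84*sqrt(2))) + 180*6**(3/4))/63
F(-1/2) = sqrt(2)*(-486*log(2) + sqrt(2) + 648)/162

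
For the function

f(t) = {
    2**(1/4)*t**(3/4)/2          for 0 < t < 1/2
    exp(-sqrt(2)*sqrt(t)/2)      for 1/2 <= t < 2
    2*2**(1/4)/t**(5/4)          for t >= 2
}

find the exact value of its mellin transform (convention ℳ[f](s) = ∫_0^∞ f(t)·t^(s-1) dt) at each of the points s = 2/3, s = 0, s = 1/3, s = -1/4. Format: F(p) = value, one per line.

F(2/3) = -2*2**(2/3)*uppergamma(4/3, 1) + 3*2**(5/6)/34 + 2*2**(2/3)*uppergamma(4/3, 1/2) + 12*2**(2/3)/7
F(0) = 2*Ei(-1) + sqrt(2)/3 + 4/5 - 2*Ei(-1/2)
F(1/3) = -2*2**(1/3)*uppergamma(2/3, 1) + 3*2**(1/6)/13 + 12*2**(1/3)/11 + 2*2**(1/3)*uppergamma(2/3, 1/2)
F(-1/4) = -2*2**(3/4)*sqrt(pi)*erfc(sqrt(2)/2) - 2*2**(3/4)*exp(-1) + 2*2**(3/4)*sqrt(pi)*erfc(1) + 5*2**(3/4)/6 + 4*2**(1/4)*exp(-1/2)

invert the common scale on t to get t**(3/4) on [0, 1/4); exp(-sqrt(t)) on [1/4, 1); t**(-5/4) on [1, ∞)
remove the power substitution first: t**(3/2) on [0, 1/2); exp(-t) on [1/2, 1); t**(-5/2) on [1, ∞)
along the cuts 1/2, 2, ℳ[f](s) splits into 3 integrals
segment 0 to 1/2 holds 2**(1/4)*t**(3/4)/2; add its integral
∫ exp(-sqrt(2)*sqrt(t)/2)·t^(s-1) over [1/2, 2)
on [2, ∞): add ∫ 2*2**(1/4)/t**(5/4)·t^(s-1) dt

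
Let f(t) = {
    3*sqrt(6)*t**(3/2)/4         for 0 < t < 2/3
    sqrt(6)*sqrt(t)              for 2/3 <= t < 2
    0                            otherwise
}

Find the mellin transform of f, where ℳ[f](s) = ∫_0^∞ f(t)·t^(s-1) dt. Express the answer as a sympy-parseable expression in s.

back out the common scale on t: t**(3/2) on [0, 1); 2*sqrt(t) on [1, 3)
breakpoints 2/3: one integral from each of the 2 segments
the [0, 2/3) slice contributes ∫ 3*sqrt(6)*t**(3/2)/4·t^(s-1) dt
piece [2/3, 2): integrate sqrt(6)*sqrt(t) against the kernel

(2/3)**s*(2*3**(s + 1/2)*(4*s + 6) - 4*s - 10)/((2*s + 1)*(2*s + 3))
  Re(s) > -3/2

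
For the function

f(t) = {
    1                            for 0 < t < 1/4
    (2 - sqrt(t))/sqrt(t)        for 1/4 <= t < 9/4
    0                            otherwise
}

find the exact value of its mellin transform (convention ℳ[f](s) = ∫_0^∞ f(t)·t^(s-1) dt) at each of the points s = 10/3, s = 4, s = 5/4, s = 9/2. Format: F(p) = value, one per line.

the power substitution comes off first: 1 on [0, 1/2); (2 - t)/t on [1/2, 3/2)
back out the shared t-power: t on [0, 1/2); 2 - t on [1/2, 3/2)
f breaks at 1/4 into 2 integrals to sum
over [0, 1/4), the kernel integral of 1 enters the sum
on [1/4, 9/4): add ∫ (2 - sqrt(t))/sqrt(t)·t^(s-1) dt

F(10/3) = 3*2**(1/3)*(-46 + 7047*3**(2/3))/21760
F(4) = 24039/7168
F(5/4) = sqrt(2)*(-14 + 33*sqrt(3))/30
F(9/2) = 9839/2304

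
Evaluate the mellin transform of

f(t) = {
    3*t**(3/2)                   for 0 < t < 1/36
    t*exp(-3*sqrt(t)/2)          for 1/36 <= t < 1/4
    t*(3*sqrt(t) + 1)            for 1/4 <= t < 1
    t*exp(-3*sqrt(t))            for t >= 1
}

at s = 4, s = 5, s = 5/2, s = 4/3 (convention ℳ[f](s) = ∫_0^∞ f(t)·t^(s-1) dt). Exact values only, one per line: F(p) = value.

F(4) = -2486215639*exp(-3/4)/93312 + 2477577947/3325639680 + 179768*exp(-3)/729 + 122145247909*exp(-1/4)/7558272
F(5) = -4375739558903*exp(-3/4)/3359232 + 35548619933/56596340736 + 19794892*exp(-3)/6561 + 214975636319885*exp(-1/4)/272097792
F(5/2) = -693689*exp(-3/4)/3888 + 3106*exp(-3)/243 + 1009711/979776 + 3786745*exp(-1/4)/34992
F(4/3) = -32*12**(1/3)*uppergamma(14/3, 3/4)/243 - 57*2**(1/3)/1904 + 6**(1/3)/44064 + 2*3**(1/3)*uppergamma(14/3, 3)/243 + 177/119 + 32*12**(1/3)*uppergamma(14/3, 1/4)/243

invert the power substitution to get 3*t**3 on [0, 1/6); t**2*exp(-3*t/2) on [1/6, 1/2); t**2*(3*t + 1) on [1/2, 1); …
invert the shared t-power to get 3*t on [0, 1/6); exp(-3*t/2) on [1/6, 1/2); 3*t + 1 on [1/2, 1); …
back out the common scale on t: t on [0, 1/2); exp(-t/2) on [1/2, 3/2); t + 1 on [3/2, 3); …
integrate the 4 segments split at 1/36, 1/4, 1, then add the results
segment 0 to 1/36 holds 3*t**(3/2); add its integral
between 1/36 and 1/4 the integrand is t*exp(-3*sqrt(t)/2)·t^(s-1)
[1/4, 1) adds the kernel integral of t*(3*sqrt(t) + 1)
∫ over [1, ∞) of t*exp(-3*sqrt(t))·t^(s-1) joins the sum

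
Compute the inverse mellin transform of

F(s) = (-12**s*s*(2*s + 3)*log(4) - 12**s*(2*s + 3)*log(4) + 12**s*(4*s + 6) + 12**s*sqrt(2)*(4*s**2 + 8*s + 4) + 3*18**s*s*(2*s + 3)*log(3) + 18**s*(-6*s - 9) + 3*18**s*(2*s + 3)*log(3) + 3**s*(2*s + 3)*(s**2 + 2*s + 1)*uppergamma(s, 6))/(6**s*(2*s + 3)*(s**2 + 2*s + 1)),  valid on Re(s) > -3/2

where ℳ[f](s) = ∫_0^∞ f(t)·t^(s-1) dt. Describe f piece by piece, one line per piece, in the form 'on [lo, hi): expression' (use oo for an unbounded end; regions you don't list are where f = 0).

on [0, 2): t**(3/2)
on [2, 3): t*log(t)
on [3, oo): exp(-2*t)

along the cuts 2, 3, ℳ[f](s) splits into 3 integrals
∫ over [0, 2) of t**(3/2)·t^(s-1) joins the sum
piece [2, 3): integrate t*log(t) against the kernel
for t in [3, ∞): the term is ∫ exp(-2*t)·t^(s-1)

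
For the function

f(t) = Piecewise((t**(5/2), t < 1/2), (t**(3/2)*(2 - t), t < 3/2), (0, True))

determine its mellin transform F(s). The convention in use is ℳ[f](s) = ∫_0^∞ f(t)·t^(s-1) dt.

2**(-s - 3/2)*(3**(s + 3/2)*(2*s + 3) + 8*3**(s + 3/2) - 4*s - 14)/((2*s + 3)*(2*s + 5))
  Re(s) > -5/2

the shared t-power comes off first: t**2 on [0, 1/2); t*(2 - t) on [1/2, 3/2)
strip the shared t-power: t**(3/2) on [0, 1/2); sqrt(t)*(2 - t) on [1/2, 3/2)
peel off the shared t-power: t on [0, 1/2); 2 - t on [1/2, 3/2)
treat the 2 regions marked off by 1/2 separately and sum
∫ t**(5/2)·t^(s-1) over [0, 1/2)
piece [1/2, 3/2): integrate t**(3/2)*(2 - t) against the kernel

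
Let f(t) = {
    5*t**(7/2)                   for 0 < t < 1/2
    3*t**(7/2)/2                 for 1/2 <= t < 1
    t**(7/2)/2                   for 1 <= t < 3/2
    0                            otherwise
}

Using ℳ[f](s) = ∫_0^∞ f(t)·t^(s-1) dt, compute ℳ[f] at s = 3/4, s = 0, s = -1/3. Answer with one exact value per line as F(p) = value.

F(3/4) = 7*2**(3/4)/272 + 4/17 + 81*2**(3/4)*3**(1/4)/272
F(0) = sqrt(2)/16 + 2/7 + 27*sqrt(6)/112
F(-1/3) = 21*2**(5/6)/304 + 6/19 + 81*2**(5/6)*3**(1/6)/304

split f at 1/2, 1: ℳ[f](s) collects 3 kernel integrals
∫ 5*t**(7/2)·t^(s-1) over [0, 1/2)
segment [1/2, 1) carries 3*t**(7/2)/2; integrate it
on [1, 3/2): add ∫ t**(7/2)/2·t^(s-1) dt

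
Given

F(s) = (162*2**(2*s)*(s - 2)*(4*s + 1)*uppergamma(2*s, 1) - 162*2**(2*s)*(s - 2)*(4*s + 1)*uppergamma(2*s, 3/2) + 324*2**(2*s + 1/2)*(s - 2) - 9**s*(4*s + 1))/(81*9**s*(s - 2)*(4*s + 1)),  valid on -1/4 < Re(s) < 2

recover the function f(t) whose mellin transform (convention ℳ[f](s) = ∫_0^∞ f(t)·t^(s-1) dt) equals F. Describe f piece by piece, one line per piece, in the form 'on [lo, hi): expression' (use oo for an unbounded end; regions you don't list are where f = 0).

on [0, 4/9): sqrt(3)*t**(1/4)
on [4/9, 1): exp(-3*sqrt(t)/2)
on [1, oo): 1/(81*t**2)

invert the power substitution to get sqrt(3)*sqrt(t) on [0, 2/3); exp(-3*t/2) on [2/3, 1); 1/(81*t**4) on [1, ∞)
back out the common scale on t: sqrt(t) on [0, 2); exp(-t/2) on [2, 3); t**(-4) on [3, ∞)
along the cuts 4/9, 1, ℳ[f](s) splits into 3 integrals
the [0, 4/9) slice contributes ∫ sqrt(3)*t**(1/4)·t^(s-1) dt
on [4/9, 1) integrate f = exp(-3*sqrt(t)/2) against the kernel
segment [1, ∞) carries 1/(81*t**2); integrate it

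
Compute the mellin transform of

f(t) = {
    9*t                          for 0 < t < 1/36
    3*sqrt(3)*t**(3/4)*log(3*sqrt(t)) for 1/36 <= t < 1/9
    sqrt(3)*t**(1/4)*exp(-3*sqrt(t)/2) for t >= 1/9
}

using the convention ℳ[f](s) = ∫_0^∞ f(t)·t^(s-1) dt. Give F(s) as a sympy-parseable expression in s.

2**(-2*s - 5/2)*(2**(2*s + 11/2)*(-s - 1) + 2**(4*s + 4)*(s + 1)*(16*s + (4*s + 1)**2 + 8)*uppergamma(2*s + 1/2, 1/2) + 16*s + 8*(s + 1)*(4*s + 1)*log(2) + 16*(s + 1)*log(2) + sqrt(2)*(16*s + (4*s + 1)**2 + 8) + 16)/(9**s*(s + 1)*(16*s + (4*s + 1)**2 + 8))
  Re(s) > -1

undo the power substitution: 9*t**2 on [0, 1/6); 3*sqrt(3)*t**(3/2)*log(3*t) on [1/6, 1/3); sqrt(3)*sqrt(t)*exp(-3*t/2) on [1/3, ∞)
undo the common scale on t: t**2 on [0, 1/2); t**(3/2)*log(t) on [1/2, 1); sqrt(t)*exp(-t/2) on [1, ∞)
the shared t-power comes off first: t**(3/2) on [0, 1/2); t*log(t) on [1/2, 1); exp(-t/2) on [1, ∞)
treat the 3 regions marked off by 1/36, 1/9 separately and sum
segment [0, 1/36) carries 9*t; integrate it
over [1/36, 1/9), the kernel integral of 3*sqrt(3)*t**(3/4)*log(3*sqrt(t)) enters the sum
over [1/9, ∞), the kernel integral of sqrt(3)*t**(1/4)*exp(-3*sqrt(t)/2) enters the sum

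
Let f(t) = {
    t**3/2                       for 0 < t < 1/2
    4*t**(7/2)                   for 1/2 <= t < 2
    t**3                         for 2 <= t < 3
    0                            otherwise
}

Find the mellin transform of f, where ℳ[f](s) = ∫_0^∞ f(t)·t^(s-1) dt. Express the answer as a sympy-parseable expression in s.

treat the 3 regions marked off by 1/2, 2 separately and sum
segment [0, 1/2) carries t**3/2; integrate it
∫ over [1/2, 2) of 4*t**(7/2)·t^(s-1) joins the sum
[2, 3) adds the kernel integral of t**3

(-128*2**s*(2*s + 7) - 8*2**(1/2 - s)*(s + 3) + 1024*2**(s + 1/2)*(s + 3) + 432*3**s*(2*s + 7) + (2*s + 7)/2**s)/(16*(s + 3)*(2*s + 7))
  Re(s) > -3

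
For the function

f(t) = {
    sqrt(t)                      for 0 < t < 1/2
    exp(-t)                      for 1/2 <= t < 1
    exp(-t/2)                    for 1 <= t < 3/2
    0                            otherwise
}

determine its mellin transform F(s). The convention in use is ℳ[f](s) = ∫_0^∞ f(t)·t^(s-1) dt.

breakpoints 1/2, 1: one integral from each of the 3 segments
∫ sqrt(t)·t^(s-1) over [0, 1/2)
for t in [1/2, 1): the term is ∫ exp(-t)·t^(s-1)
on [1, 3/2): add ∫ exp(-t/2)·t^(s-1) dt

(2**s*(2*s + 1)*uppergamma(s, 1/2) - 2**s*(2*s + 1)*uppergamma(s, 1) + 4**s*(2*s + 1)*uppergamma(s, 1/2) - 4**s*(2*s + 1)*uppergamma(s, 3/4) + sqrt(2))/(2**s*(2*s + 1))
  Re(s) > -1/2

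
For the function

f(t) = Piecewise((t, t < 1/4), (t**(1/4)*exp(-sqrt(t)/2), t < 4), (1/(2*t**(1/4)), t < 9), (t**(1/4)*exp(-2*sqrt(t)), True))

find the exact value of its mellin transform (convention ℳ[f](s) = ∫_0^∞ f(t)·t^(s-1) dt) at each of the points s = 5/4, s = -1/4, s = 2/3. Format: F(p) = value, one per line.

F(5/4) = -80*exp(-1) + sqrt(2)/72 + 25*exp(-6)/2 + 5/2 + 41*exp(-1/4)
F(-1/4) = 2*Ei(-1) - 2*Ei(-6) + 1/6 + sqrt(2)/3 - 2*Ei(-1/4)
F(2/3) = -4*2**(5/6)*uppergamma(11/6, 1) - 6*2**(5/6)/5 + 2**(1/6)*uppergamma(11/6, 6)/2 + 3*2**(2/3)/80 + 6*3**(5/6)/5 + 4*2**(5/6)*uppergamma(11/6, 1/4)

reversing the power substitution: t**2 on [0, 1/2); sqrt(t)*exp(-t/2) on [1/2, 2); 1/(2*sqrt(t)) on [2, 3); …
remove the shared t-power first: t**(3/2) on [0, 1/2); exp(-t/2) on [1/2, 2); 1/(2*t) on [2, 3); …
cuts at 1/4, 4, 9: linearity sums the 4 kernel integrals
segment [0, 1/4) carries t; integrate it
∫ t**(1/4)*exp(-sqrt(t)/2)·t^(s-1) over [1/4, 4)
over [4, 9), the kernel integral of 1/(2*t**(1/4)) enters the sum
over [9, ∞), the kernel integral of t**(1/4)*exp(-2*sqrt(t)) enters the sum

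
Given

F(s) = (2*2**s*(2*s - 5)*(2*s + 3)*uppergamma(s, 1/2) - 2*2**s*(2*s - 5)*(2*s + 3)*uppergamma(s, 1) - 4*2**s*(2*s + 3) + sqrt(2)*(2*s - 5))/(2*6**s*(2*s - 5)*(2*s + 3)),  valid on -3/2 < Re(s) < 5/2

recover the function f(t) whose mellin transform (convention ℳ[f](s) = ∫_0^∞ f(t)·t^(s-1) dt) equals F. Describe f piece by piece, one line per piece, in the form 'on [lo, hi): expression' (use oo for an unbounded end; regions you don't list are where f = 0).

strip the common scale on t: t**(3/2) on [0, 1/2); exp(-t) on [1/2, 1); t**(-5/2) on [1, ∞)
linearity at 1/6, 1/3 turns ℳ[f](s) into 3 summed integrals
on [0, 1/6): add ∫ 3*sqrt(3)*t**(3/2)·t^(s-1) dt
between 1/6 and 1/3 the integrand is exp(-3*t)·t^(s-1)
for t in [1/3, ∞): the term is ∫ sqrt(3)/(27*t**(5/2))·t^(s-1)

on [0, 1/6): 3*sqrt(3)*t**(3/2)
on [1/6, 1/3): exp(-3*t)
on [1/3, oo): sqrt(3)/(27*t**(5/2))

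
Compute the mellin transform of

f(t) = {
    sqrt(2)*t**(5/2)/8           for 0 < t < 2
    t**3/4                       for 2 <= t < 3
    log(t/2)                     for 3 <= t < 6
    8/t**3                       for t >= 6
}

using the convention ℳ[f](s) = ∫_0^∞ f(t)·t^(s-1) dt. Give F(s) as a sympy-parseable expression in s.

back out the common scale on t: t**(5/2) on [0, 1); 2*t**3 on [1, 3/2); log(t) on [3/2, 3); …
undo the shared t-power: t**(3/2) on [0, 1); 2*t**2 on [1, 3/2); log(t)/t on [3/2, 3); …
integrate the 4 segments split at 2, 3, 6, then add the results
piece [0, 2): integrate sqrt(2)*t**(5/2)/8 against the kernel
∫ t**3/4·t^(s-1) over [2, 3)
the [3, 6) slice contributes ∫ log(t/2)·t^(s-1) dt
over [6, ∞), the kernel integral of 8/t**3 enters the sum

2**s*2**(-s - 1)*(324*2**(s + 1)*(s - 3)*(s + 3)*(-2*s + (s + 1)**2 - 1) - 324*2**(s + 1)*(s - 3)*(2*s + 5)*(-2*s + (s + 1)**2 - 1) - 108*3**(s + 1)*(s - 3)*(s + 1)*(s + 3)*(2*s + 5)*log(3) + 108*3**(s + 1)*(s - 3)*(s + 1)*(s + 3)*(2*s + 5)*log(2) - 108*3**(s + 1)*(s - 3)*(s + 3)*(2*s + 5)*log(2) + 108*3**(s + 1)*(s - 3)*(s + 3)*(2*s + 5) + 108*3**(s + 1)*(s - 3)*(s + 3)*(2*s + 5)*log(3) + 729*3**(s + 1)*(s - 3)*(2*s + 5)*(-2*s + (s + 1)**2 - 1) + 54*6**(s + 1)*(s - 3)*(s + 1)*(s + 3)*(2*s + 5)*log(3) - 54*6**(s + 1)*(s - 3)*(s + 3)*(2*s + 5)*log(3) - 54*6**(s + 1)*(s - 3)*(s + 3)*(2*s + 5) - 2*6**(s + 1)*(s + 3)*(2*s + 5)*(-2*s + (s + 1)**2 - 1))/(162*(s - 3)*(s + 3)*(2*s + 5)*(-2*s + (s + 1)**2 - 1))
  -5/2 < Re(s) < 3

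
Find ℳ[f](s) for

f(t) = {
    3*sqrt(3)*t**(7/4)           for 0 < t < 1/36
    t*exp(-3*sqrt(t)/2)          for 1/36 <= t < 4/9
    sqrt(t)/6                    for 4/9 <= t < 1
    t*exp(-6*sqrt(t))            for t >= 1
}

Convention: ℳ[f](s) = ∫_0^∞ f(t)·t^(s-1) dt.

undo the shared t-power: 3*sqrt(3)*t**(3/4) on [0, 1/36); exp(-3*sqrt(t)/2) on [1/36, 4/9); 1/(6*sqrt(t)) on [4/9, 1); …
reversing the power substitution: 3*sqrt(3)*t**(3/2) on [0, 1/6); exp(-3*t/2) on [1/6, 2/3); 1/(6*t) on [2/3, 1); …
the common scale on t comes off first: t**(3/2) on [0, 1/2); exp(-t/2) on [1/2, 2); 1/(2*t) on [2, 3); …
split f at 1/36, 4/9, 1: ℳ[f](s) collects 4 kernel integrals
the [0, 1/36) slice contributes ∫ 3*sqrt(3)*t**(7/4)·t^(s-1) dt
segment [1/36, 4/9) carries t*exp(-3*sqrt(t)/2); integrate it
for t in [4/9, 1): the term is ∫ sqrt(t)/6·t^(s-1)
between 1 and ∞ the integrand is t*exp(-6*sqrt(t))·t^(s-1)

(2*36**s*(2*s + 1)*(4*s + 7)*uppergamma(2*s + 2, 6) + sqrt(2)*36**s*(2*s + 1) + 32*576**s*(2*s + 1)*(4*s + 7)*uppergamma(2*s + 2, 1/4) - 32*576**s*(2*s + 1)*(4*s + 7)*uppergamma(2*s + 2, 1) - 8*576**s*(4*s + 7) + 12*6**(4*s)*(4*s + 7))/(36*6**(4*s)*(2*s + 1)*(4*s + 7))
  Re(s) > -7/4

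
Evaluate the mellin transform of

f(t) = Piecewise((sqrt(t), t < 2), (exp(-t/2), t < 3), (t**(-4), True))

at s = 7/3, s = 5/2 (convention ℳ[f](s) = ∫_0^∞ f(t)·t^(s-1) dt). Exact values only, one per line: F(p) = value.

F(7/3) = -4*2**(1/3)*uppergamma(7/3, 3/2) + 3**(1/3)/15 + 24*2**(5/6)/17 + 4*2**(1/3)*uppergamma(7/3, 1)
F(5/2) = -12*sqrt(3)*exp(-3/2) - 3*sqrt(2)*sqrt(pi)*erfc(sqrt(6)/2) + 2*sqrt(3)/27 + 3*sqrt(2)*sqrt(pi)*erfc(1) + 8/3 + 10*sqrt(2)*exp(-1)

breakpoints 2, 3: one integral from each of the 3 segments
piece [0, 2): integrate sqrt(t) against the kernel
∫ over [2, 3) of exp(-t/2)·t^(s-1) joins the sum
∫ t**(-4)·t^(s-1) over [3, ∞)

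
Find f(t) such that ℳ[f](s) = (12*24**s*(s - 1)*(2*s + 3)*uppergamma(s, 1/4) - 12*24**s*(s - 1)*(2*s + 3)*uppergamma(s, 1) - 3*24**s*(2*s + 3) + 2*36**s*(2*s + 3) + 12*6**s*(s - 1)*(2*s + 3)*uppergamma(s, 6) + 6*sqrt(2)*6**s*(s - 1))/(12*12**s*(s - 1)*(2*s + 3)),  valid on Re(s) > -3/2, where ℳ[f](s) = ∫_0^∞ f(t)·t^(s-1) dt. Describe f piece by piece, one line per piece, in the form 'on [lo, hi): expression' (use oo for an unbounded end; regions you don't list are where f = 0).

integrate the 4 segments split at 1/2, 2, 3, then add the results
over [0, 1/2), the kernel integral of t**(3/2) enters the sum
over [1/2, 2), the kernel integral of exp(-t/2) enters the sum
on [2, 3) integrate f = 1/(2*t) against the kernel
∫ over [3, ∞) of exp(-2*t)·t^(s-1) joins the sum

on [0, 1/2): t**(3/2)
on [1/2, 2): exp(-t/2)
on [2, 3): 1/(2*t)
on [3, oo): exp(-2*t)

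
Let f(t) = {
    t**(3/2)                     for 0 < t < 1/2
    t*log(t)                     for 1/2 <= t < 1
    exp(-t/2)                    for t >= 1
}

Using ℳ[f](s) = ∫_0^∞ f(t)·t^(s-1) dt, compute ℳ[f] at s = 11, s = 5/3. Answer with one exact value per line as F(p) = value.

summing 3 kernel integrals split by 1/2, 1 yields ℳ[f](s)
∫ t**(3/2)·t^(s-1) over [0, 1/2)
piece [1/2, 1): integrate t*log(t) against the kernel
∫ exp(-t/2)·t^(s-1) over [1, ∞)

F(11) = -455/65536 + sqrt(2)/102400 + log(2)/49152 + 12252937722*exp(-1/2)
F(5/3) = 2**(1/3)*(-684*2**(2/3) + 171 + 192*sqrt(2) + 456*log(2) + 19456*2**(1/3)*uppergamma(5/3, 1/2))/9728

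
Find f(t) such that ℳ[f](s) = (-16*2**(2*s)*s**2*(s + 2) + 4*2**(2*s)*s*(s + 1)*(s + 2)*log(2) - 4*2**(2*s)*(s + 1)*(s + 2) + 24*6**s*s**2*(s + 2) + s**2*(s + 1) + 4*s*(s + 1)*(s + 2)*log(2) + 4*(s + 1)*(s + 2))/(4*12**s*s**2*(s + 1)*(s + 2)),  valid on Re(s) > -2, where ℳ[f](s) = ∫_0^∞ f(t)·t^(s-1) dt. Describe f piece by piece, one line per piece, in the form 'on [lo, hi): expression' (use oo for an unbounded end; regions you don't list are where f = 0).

back out the common scale on t: 9*t**2 on [0, 1/6); log(3*t) on [1/6, 2/3); 6*t on [2/3, 1)
undo the common scale on t: t**2 on [0, 1/2); log(t) on [1/2, 2); 2*t on [2, 3)
split f at 1/12, 1/3: ℳ[f](s) collects 3 kernel integrals
piece [0, 1/12): integrate 36*t**2 against the kernel
on [1/12, 1/3): add ∫ log(6*t)·t^(s-1) dt
piece [1/3, 1/2): integrate 12*t against the kernel

on [0, 1/12): 36*t**2
on [1/12, 1/3): log(6*t)
on [1/3, 1/2): 12*t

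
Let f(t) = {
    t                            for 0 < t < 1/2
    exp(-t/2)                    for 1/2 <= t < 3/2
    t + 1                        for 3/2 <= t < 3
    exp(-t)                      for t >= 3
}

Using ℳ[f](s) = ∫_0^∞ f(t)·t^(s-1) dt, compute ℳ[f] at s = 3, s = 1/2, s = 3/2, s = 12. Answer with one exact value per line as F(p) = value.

F(3) = -65*exp(-3/4)/2 + 17*exp(-3) + 41*exp(-1/4)/2 + 215/8
F(1/2) = sqrt(2)*(-3*sqrt(3)/2 - sqrt(pi)*erfc(sqrt(3)/2) + sqrt(2)*sqrt(pi)*erfc(sqrt(3))/2 + 1/6 + sqrt(pi)*erfc(1/2) + 2*sqrt(6))
F(3/2) = -19*sqrt(6)/20 - sqrt(6)*exp(-3/4) - sqrt(2)*sqrt(pi)*erfc(sqrt(3)/2) + sqrt(pi)*erfc(sqrt(3))/2 + sqrt(2)/20 + sqrt(3)*exp(-3) + sqrt(2)*exp(-1/4) + sqrt(2)*sqrt(pi)*erfc(1/2) + 28*sqrt(3)/5
F(12) = -354434904271143*exp(-3/4)/1024 + 35548619933/212992 + 801693126*exp(-3) + 214975636319885*exp(-1/4)/1024

breakpoints 1/2, 3/2, 3: one integral from each of the 4 segments
segment [0, 1/2) carries t; integrate it
∫ over [1/2, 3/2) of exp(-t/2)·t^(s-1) joins the sum
[3/2, 3) adds the kernel integral of (t + 1)
segment [3, ∞) carries exp(-t); integrate it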